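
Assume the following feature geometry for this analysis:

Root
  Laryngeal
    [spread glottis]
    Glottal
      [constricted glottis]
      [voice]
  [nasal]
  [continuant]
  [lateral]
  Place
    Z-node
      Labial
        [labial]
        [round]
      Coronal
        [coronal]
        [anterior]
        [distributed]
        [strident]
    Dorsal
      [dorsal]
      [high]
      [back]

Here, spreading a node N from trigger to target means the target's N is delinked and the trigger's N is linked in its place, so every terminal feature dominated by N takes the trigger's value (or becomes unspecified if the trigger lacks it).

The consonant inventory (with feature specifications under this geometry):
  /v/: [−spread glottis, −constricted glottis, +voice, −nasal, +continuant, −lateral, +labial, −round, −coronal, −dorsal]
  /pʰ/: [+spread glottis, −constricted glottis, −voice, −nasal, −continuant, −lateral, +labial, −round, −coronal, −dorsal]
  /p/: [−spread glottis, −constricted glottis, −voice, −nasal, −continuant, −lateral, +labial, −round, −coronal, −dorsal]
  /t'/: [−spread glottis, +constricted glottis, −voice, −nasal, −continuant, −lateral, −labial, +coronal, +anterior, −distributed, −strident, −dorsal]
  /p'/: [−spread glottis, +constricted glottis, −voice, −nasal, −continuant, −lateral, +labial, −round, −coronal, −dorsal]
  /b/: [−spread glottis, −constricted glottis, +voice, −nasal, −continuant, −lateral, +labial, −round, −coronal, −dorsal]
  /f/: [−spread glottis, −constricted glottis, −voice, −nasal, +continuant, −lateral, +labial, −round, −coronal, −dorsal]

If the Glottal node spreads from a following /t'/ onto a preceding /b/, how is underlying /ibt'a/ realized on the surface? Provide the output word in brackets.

[ip't'a]

Terminals under Glottal in this geometry: [constricted glottis], [voice].
Spreading Glottal from /t'/ onto /b/ replaces those values with /t'/'s: [+constricted glottis], [−voice]. Features outside Glottal ([spread glottis], [nasal], [continuant], …) stay as in /b/.
Among the inventory, only /p'/ has exactly this specification, giving the surface form [ip't'a].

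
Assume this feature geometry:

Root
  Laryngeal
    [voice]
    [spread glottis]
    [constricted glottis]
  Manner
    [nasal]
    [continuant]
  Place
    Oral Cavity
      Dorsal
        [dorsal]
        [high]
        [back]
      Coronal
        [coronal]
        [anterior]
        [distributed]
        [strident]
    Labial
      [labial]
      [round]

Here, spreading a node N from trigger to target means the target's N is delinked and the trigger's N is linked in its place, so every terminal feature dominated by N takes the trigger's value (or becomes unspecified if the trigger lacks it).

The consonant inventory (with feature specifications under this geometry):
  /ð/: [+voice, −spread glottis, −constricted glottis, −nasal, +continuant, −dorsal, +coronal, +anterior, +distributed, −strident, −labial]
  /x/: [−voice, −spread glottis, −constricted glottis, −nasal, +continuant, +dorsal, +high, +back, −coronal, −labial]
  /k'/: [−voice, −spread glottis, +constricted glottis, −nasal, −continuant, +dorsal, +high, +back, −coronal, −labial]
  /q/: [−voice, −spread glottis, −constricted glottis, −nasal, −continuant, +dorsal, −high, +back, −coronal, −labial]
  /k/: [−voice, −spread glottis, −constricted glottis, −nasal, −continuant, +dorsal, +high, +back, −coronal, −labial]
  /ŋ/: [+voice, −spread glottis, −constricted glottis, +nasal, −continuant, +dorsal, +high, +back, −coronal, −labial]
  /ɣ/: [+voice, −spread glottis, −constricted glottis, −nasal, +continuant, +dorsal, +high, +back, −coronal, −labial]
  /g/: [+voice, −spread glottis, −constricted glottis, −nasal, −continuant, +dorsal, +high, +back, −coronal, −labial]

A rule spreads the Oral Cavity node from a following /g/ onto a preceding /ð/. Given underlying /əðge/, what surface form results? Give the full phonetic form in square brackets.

The Oral Cavity node dominates the terminals [dorsal], [high], [back], [coronal], [anterior], [distributed], [strident].
The target acquires /g/'s values for everything under Oral Cavity — [+dorsal], [+high], [+back], [−coronal] — while keeping its own [voice], [spread glottis], [constricted glottis], ….
Among the inventory, only /ɣ/ has exactly this specification, giving the surface form [əɣge].

[əɣge]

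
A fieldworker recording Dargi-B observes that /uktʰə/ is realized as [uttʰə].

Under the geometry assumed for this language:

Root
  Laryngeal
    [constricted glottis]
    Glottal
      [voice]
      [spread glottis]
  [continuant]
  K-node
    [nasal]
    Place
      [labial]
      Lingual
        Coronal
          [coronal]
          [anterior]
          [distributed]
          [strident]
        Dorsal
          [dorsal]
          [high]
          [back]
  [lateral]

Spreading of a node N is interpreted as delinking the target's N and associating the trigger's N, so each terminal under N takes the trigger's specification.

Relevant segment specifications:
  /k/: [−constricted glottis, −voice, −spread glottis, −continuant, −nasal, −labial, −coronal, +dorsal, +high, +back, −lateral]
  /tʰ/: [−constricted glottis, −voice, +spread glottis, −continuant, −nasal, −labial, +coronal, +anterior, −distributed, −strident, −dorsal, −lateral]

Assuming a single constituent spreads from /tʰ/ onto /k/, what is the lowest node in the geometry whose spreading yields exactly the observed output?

The alternation /k/ → [t] changes [coronal], [anterior], [distributed], [strident], [dorsal], [high], [back] and nothing else.
In this geometry the lowest node dominating all of them is Lingual: every daughter of Lingual dominates only a proper subset, so no lower node suffices.
Delinking /k/'s Lingual and associating /tʰ/'s Lingual gives precisely the feature bundle of [t].
[spread glottis] stays as in /k/ although /tʰ/ differs there, so no node dominating it spread; among the remaining candidates Lingual is the lowest that derives the output.

Lingual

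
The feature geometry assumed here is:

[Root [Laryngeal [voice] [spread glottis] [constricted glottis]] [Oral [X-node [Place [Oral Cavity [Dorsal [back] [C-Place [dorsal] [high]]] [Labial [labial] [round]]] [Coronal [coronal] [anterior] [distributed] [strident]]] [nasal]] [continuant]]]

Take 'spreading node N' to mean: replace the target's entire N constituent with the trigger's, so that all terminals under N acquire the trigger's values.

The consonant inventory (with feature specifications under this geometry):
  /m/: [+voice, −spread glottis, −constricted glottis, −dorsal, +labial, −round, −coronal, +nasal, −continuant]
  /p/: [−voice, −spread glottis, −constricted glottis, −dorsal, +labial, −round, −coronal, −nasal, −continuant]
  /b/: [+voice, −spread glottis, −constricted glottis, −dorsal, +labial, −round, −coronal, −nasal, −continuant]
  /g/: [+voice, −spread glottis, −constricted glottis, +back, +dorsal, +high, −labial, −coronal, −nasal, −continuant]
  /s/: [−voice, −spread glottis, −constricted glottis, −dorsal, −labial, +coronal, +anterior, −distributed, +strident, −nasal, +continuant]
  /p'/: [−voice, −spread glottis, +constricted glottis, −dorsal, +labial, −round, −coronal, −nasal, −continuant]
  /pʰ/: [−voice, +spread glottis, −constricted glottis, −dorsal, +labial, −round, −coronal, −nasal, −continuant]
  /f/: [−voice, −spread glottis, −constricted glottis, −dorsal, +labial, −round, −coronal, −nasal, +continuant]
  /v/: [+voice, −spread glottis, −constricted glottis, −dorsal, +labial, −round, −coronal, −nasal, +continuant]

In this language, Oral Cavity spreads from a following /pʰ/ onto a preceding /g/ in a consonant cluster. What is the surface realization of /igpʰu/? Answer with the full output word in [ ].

The Oral Cavity node dominates the terminals [back], [dorsal], [high], [labial], [round].
The target acquires /pʰ/'s values for everything under Oral Cavity — [−dorsal], [+labial], [−round] — while keeping its own [voice], [spread glottis], [constricted glottis], ….
This feature bundle is that of [b], so /igpʰu/ surfaces as [ibpʰu].

[ibpʰu]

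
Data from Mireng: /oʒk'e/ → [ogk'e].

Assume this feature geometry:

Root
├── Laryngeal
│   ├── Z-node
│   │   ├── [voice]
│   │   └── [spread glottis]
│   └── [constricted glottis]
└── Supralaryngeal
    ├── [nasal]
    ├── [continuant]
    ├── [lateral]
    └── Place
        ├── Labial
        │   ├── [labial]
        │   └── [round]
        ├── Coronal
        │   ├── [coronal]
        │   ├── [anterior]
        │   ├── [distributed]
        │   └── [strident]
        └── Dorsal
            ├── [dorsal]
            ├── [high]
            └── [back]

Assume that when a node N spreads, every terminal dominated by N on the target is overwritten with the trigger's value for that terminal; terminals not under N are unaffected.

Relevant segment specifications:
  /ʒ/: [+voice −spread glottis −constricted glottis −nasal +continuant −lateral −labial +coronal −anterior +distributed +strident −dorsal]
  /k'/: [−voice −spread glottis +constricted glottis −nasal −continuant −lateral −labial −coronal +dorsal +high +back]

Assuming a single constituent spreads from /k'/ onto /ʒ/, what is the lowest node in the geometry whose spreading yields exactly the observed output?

Feature comparison: [continuant], [coronal], [anterior], [distributed], [strident], [dorsal], [high], [back] differ between /ʒ/ and [g]; the remaining terminals match.
These terminals are all dominated by Supralaryngeal, and no proper subconstituent of Supralaryngeal covers them all; Supralaryngeal is their lowest common ancestor.
Spreading Supralaryngeal from /k'/ overwrites each of those terminals with /k'/'s values, yielding exactly [g].
Since [constricted glottis], [voice] are preserved even though /k'/ disagrees there, no node above Supralaryngeal spread.

Supralaryngeal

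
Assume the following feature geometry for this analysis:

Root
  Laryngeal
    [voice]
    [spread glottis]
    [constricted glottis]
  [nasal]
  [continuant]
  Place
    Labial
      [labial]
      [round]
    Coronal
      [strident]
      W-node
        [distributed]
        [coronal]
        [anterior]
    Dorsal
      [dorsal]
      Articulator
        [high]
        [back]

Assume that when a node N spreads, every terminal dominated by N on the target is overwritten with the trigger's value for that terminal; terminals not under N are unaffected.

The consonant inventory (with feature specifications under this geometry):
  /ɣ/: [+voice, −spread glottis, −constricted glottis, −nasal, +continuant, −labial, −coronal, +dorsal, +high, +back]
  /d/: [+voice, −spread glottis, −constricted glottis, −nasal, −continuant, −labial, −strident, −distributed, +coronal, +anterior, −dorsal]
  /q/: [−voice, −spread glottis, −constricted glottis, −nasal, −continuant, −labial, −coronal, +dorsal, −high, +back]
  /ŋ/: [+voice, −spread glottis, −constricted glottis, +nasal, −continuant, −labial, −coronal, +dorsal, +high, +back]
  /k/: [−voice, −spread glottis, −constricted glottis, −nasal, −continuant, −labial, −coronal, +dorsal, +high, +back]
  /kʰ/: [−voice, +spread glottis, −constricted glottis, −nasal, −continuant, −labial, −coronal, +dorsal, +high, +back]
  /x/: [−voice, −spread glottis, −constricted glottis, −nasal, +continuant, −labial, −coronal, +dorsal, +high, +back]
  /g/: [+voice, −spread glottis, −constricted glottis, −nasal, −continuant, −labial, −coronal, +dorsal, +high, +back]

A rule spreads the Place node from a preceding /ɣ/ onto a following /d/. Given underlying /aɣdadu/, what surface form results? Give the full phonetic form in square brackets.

[aɣgadu]

Place immediately or transitively dominates [labial], [round], [strident], [distributed], [coronal], [anterior], [dorsal], [high], [back].
Spreading Place from /ɣ/ onto /d/ replaces those values with /ɣ/'s: [−labial], [−coronal], [+dorsal], [+high], [+back]. Features outside Place ([voice], [spread glottis], [constricted glottis], …) stay as in /d/.
The resulting bundle matches /g/ in the inventory; substituting it for /d/ gives [aɣgadu].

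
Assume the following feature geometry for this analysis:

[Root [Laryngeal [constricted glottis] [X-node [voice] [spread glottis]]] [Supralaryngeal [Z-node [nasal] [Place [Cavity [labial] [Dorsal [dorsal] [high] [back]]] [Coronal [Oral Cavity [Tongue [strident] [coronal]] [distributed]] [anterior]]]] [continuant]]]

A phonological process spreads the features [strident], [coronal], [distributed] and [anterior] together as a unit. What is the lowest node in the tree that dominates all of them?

[strident]: Root / Supralaryngeal / Z-node / Place / Coronal / Oral Cavity / Tongue / [strident].
[coronal]: Root / Supralaryngeal / Z-node / Place / Coronal / Oral Cavity / Tongue / [coronal].
[distributed]: Root / Supralaryngeal / Z-node / Place / Coronal / Oral Cavity / [distributed].
[anterior]: Root / Supralaryngeal / Z-node / Place / Coronal / [anterior].
The listed terminals split across distinct daughters of Coronal, so Coronal itself is the smallest node containing them all.

Coronal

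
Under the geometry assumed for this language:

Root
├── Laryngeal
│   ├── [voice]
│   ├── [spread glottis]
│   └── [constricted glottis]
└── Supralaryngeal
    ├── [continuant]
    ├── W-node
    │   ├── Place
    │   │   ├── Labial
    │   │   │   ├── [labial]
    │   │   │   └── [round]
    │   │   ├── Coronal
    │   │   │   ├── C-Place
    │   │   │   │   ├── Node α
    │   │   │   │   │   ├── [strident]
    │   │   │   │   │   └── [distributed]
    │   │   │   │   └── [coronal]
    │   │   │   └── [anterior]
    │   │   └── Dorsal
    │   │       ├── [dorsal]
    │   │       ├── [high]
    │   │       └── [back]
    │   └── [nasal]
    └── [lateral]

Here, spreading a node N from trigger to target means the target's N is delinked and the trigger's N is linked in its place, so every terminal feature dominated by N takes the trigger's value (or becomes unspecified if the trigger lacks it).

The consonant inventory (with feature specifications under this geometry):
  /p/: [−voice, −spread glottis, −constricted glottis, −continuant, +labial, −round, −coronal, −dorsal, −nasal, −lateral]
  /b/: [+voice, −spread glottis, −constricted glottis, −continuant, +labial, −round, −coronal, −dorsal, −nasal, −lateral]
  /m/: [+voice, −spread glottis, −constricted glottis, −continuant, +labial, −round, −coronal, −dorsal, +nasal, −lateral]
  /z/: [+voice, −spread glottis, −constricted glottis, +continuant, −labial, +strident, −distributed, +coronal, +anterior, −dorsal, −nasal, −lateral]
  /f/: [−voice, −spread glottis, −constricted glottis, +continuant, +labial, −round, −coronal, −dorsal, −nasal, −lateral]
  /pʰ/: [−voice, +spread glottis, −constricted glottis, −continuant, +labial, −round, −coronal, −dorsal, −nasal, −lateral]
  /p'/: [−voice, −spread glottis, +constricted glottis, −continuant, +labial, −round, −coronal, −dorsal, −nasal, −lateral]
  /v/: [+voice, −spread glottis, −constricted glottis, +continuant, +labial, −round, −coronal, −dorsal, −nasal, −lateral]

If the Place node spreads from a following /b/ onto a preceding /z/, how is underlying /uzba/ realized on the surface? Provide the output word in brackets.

[uvba]

Place immediately or transitively dominates [labial], [round], [strident], [distributed], [coronal], [anterior], [dorsal], [high], [back].
The target acquires /b/'s values for everything under Place — [+labial], [−round], [−coronal], [−dorsal] — while keeping its own [voice], [spread glottis], [constricted glottis], ….
Among the inventory, only /v/ has exactly this specification, giving the surface form [uvba].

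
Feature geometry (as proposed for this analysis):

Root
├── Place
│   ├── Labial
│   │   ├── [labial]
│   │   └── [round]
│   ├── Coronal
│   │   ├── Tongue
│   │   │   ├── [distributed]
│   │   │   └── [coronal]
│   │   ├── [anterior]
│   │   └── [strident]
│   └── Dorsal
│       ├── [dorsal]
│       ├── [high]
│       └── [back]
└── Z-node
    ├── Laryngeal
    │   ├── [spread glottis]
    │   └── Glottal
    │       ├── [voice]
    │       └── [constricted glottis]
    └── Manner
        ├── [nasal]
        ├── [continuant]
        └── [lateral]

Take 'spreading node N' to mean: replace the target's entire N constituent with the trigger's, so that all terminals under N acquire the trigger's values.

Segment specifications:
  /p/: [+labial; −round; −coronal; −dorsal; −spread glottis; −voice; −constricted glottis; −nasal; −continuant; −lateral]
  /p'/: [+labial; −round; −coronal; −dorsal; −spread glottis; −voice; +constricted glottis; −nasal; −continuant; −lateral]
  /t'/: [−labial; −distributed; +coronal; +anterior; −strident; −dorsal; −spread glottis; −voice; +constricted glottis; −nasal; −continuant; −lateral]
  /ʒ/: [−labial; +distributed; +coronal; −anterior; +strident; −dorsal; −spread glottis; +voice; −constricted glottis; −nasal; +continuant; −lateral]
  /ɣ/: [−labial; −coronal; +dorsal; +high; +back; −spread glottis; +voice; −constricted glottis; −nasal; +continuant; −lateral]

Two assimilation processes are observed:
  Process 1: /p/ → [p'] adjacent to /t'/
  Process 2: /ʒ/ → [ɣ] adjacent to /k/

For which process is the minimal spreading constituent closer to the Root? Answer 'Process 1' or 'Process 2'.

Process 2

Process 1: the feature that changes is [constricted glottis]; the minimal node is [constricted glottis] (depth 4).
In Process 2, [coronal], [anterior], [distributed], [strident], [dorsal], [high], [back] change, so the minimal spreading node is Place at depth 1.
Place is closer to Root than [constricted glottis], so Process 2 spreads the higher node.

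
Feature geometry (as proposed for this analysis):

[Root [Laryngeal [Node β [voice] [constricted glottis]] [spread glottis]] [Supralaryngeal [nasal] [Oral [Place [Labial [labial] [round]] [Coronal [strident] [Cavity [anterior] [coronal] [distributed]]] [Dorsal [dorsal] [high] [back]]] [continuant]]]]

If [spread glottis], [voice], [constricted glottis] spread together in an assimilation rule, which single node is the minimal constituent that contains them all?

Laryngeal

[spread glottis] lies under Laryngeal (below Laryngeal).
[voice]: Root > Laryngeal > Node β > [voice].
[constricted glottis]: Root > Laryngeal > Node β > [constricted glottis].
The listed terminals split across distinct daughters of Laryngeal, so Laryngeal itself is the smallest node containing them all.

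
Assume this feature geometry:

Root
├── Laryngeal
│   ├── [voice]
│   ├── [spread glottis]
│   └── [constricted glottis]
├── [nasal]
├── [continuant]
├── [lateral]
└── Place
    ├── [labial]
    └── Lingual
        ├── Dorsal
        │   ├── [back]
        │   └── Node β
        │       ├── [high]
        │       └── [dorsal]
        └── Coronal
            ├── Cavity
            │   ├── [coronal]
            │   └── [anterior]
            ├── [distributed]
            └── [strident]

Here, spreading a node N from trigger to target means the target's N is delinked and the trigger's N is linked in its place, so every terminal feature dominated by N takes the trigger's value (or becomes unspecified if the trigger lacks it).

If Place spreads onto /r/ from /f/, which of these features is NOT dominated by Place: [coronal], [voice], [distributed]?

[voice]

The terminals dominated by Place are [labial], [back], [high], [dorsal], [coronal], [anterior], [distributed], [strident].
Spreading Place replaces [coronal], [distributed] with the trigger's values, since each sits inside the Place constituent.
But [voice] is a dependent of Laryngeal, outside Place; it is therefore untouched by the spreading.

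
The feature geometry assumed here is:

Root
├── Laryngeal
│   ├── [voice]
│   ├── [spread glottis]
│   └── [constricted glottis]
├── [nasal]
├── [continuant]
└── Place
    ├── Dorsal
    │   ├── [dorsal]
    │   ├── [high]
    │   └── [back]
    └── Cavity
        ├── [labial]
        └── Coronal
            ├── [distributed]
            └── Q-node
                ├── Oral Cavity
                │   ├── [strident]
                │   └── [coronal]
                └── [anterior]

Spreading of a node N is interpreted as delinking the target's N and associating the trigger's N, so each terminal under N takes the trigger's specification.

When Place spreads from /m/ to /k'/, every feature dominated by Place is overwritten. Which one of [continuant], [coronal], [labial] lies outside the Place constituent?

Under this geometry, Place contains [dorsal], [high], [back], [labial], [distributed], [strident], [coronal], [anterior].
[labial], [coronal] all lie under Place, so they are overwritten when Place spreads.
But [continuant] is a dependent of Root, outside Place; it is therefore untouched by the spreading.

[continuant]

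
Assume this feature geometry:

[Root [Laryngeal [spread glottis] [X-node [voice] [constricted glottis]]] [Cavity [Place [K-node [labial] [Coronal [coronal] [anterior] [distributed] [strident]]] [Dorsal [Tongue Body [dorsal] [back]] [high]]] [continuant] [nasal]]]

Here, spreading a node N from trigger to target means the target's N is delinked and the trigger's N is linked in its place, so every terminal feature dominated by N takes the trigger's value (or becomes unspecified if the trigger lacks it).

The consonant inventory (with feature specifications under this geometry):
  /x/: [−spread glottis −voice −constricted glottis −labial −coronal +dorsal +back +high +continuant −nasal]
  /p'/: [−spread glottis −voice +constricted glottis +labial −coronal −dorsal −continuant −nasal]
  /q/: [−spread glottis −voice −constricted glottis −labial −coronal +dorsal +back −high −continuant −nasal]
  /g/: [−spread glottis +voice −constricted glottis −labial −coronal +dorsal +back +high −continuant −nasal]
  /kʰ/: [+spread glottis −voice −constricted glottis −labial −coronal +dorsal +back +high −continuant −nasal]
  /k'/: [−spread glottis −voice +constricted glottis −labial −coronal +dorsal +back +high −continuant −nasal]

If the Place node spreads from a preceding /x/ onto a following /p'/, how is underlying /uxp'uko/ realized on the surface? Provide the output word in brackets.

Place immediately or transitively dominates [labial], [coronal], [anterior], [distributed], [strident], [dorsal], [back], [high].
The target acquires /x/'s values for everything under Place — [−labial], [−coronal], [+dorsal], [+back], [+high] — while keeping its own [spread glottis], [voice], [constricted glottis], ….
This feature bundle is that of [k'], so /uxp'uko/ surfaces as [uxk'uko].

[uxk'uko]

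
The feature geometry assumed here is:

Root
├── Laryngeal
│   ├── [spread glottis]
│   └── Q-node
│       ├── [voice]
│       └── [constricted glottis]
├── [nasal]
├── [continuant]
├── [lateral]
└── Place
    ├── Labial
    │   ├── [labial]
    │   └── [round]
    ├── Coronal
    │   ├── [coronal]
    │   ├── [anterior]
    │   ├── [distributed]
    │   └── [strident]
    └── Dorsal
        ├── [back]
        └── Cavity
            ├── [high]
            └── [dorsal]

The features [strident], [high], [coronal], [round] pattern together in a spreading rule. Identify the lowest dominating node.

Place

[strident] is immediately dominated by Coronal.
[high] is immediately dominated by Cavity.
[coronal] is immediately dominated by Coronal.
[round] is immediately dominated by Labial.
The listed terminals split across distinct daughters of Place, so Place itself is the smallest node containing them all.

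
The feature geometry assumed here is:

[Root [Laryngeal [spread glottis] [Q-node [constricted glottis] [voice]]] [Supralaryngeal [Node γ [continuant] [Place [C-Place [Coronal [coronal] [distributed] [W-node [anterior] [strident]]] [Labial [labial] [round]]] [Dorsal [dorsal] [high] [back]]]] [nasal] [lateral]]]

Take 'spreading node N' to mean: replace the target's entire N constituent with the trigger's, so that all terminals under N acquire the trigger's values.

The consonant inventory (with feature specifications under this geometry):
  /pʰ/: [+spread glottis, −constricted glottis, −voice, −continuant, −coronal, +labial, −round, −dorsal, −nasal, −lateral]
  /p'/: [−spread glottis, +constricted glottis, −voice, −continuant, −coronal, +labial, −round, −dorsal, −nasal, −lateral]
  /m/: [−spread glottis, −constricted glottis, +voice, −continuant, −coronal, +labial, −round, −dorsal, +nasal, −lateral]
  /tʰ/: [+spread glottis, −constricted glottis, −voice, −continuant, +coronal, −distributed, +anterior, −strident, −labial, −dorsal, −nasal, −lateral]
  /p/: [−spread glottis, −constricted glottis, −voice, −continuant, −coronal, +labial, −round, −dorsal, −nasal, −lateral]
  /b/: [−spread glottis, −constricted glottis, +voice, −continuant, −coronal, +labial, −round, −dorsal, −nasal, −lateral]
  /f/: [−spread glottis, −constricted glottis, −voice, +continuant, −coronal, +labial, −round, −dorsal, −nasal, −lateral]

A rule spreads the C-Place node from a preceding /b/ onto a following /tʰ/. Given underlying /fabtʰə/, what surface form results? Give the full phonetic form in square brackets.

[fabpʰə]

The C-Place node dominates the terminals [coronal], [distributed], [anterior], [strident], [labial], [round].
After delinking /tʰ/'s C-Place and linking /b/'s, the affected terminals become [−coronal], [+labial], [−round]; [spread glottis], [constricted glottis], [voice], … (outside C-Place) are retained from /tʰ/.
The resulting bundle matches /pʰ/ in the inventory; substituting it for /tʰ/ gives [fabpʰə].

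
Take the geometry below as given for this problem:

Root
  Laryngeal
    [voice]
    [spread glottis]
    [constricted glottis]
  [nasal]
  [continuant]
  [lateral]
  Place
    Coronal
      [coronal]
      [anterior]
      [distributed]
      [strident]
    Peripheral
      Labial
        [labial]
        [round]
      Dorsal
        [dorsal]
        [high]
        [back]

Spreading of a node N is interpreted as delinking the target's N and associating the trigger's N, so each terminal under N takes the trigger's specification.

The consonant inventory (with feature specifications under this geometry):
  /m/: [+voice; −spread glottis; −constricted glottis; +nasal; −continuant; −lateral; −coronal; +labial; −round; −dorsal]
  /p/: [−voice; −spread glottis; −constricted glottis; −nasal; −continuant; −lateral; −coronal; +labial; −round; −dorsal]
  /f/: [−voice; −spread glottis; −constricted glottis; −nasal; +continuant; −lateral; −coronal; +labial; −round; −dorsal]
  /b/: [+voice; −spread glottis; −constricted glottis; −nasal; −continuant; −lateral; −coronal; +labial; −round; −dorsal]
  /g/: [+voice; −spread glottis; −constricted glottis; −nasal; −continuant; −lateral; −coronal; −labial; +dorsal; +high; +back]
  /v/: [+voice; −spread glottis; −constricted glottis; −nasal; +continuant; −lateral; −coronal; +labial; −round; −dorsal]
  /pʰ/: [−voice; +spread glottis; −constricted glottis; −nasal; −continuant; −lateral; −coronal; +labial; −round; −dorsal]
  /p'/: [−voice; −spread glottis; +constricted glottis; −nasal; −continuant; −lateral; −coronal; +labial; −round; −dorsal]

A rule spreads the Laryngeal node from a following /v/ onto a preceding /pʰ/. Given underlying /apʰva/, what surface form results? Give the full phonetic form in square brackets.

[abva]

Terminals under Laryngeal in this geometry: [voice], [spread glottis], [constricted glottis].
After delinking /pʰ/'s Laryngeal and linking /v/'s, the affected terminals become [+voice], [−spread glottis], [−constricted glottis]; [nasal], [continuant], [lateral], … (outside Laryngeal) are retained from /pʰ/.
Among the inventory, only /b/ has exactly this specification, giving the surface form [abva].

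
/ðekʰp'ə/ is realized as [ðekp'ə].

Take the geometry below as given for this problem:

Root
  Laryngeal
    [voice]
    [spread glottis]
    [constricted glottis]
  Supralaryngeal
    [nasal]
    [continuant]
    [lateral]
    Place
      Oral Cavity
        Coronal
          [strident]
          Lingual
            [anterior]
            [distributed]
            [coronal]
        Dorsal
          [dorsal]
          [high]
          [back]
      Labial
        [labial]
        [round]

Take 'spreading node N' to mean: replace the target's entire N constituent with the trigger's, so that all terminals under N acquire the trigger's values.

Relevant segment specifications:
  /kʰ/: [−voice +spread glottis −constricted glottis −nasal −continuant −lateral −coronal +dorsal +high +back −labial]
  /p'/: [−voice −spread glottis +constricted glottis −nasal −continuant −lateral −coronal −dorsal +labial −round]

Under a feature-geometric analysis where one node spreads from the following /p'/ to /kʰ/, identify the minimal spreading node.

[spread glottis]

Comparing /kʰ/ with its surface form [k], the only feature that changes is [spread glottis].
Since just one terminal is affected and it takes /p'/'s value, spreading the terminal [spread glottis] alone is sufficient and minimal.
Since [constricted glottis] is preserved even though /p'/ disagrees there, no node above [spread glottis] spread.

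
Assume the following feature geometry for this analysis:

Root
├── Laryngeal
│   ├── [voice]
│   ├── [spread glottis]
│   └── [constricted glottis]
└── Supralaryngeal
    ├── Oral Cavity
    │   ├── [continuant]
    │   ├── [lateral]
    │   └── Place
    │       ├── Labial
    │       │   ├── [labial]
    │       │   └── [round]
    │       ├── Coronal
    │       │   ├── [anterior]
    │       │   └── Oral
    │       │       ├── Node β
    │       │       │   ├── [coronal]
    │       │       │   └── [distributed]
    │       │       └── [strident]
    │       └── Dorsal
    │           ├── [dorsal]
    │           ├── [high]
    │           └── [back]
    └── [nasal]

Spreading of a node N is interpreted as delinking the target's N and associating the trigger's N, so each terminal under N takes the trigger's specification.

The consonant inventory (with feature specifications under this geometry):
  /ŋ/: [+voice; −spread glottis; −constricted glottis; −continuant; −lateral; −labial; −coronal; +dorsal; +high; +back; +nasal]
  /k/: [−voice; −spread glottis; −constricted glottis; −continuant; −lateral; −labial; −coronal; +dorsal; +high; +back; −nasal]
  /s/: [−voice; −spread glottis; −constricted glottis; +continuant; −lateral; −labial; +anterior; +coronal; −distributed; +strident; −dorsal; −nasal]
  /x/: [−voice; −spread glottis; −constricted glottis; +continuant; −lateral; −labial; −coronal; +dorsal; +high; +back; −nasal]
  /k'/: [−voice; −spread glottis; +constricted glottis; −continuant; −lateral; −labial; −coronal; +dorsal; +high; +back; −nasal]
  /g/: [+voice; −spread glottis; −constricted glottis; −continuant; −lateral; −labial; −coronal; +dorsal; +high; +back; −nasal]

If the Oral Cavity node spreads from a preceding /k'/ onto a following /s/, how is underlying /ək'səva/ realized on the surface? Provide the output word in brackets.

[ək'kəva]

Oral Cavity immediately or transitively dominates [continuant], [lateral], [labial], [round], [anterior], [coronal], [distributed], [strident], [dorsal], [high], [back].
The target acquires /k'/'s values for everything under Oral Cavity — [−continuant], [−lateral], [−labial], [−coronal], [+dorsal], [+high], [+back] — while keeping its own [voice], [spread glottis], [constricted glottis], ….
This feature bundle is that of [k], so /ək'səva/ surfaces as [ək'kəva].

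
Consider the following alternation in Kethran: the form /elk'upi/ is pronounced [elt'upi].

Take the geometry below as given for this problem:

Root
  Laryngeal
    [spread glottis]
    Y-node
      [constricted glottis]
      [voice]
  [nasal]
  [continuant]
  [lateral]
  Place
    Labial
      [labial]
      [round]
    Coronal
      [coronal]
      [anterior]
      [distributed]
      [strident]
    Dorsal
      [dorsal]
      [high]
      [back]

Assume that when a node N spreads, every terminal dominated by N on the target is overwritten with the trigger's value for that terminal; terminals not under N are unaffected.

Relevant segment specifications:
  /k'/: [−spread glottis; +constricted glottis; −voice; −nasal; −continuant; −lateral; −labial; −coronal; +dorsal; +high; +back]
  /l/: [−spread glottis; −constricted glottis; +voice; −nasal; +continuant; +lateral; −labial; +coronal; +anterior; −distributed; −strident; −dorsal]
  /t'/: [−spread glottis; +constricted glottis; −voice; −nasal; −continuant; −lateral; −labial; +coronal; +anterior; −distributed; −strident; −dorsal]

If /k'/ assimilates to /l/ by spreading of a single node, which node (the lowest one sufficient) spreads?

Place

/k'/ and [t'] differ in [coronal], [anterior], [distributed], [strident], [dorsal], [high], [back]; every other specified feature is identical.
These terminals are all dominated by Place, and no proper subconstituent of Place covers them all; Place is their lowest common ancestor.
If Place spreads, every terminal under it takes /l/'s value, producing [t'] as observed.
Had Root spread, [voice], [lateral] would have taken /l/'s values; they stay as in /k'/, confirming the spreading constituent is exactly Place.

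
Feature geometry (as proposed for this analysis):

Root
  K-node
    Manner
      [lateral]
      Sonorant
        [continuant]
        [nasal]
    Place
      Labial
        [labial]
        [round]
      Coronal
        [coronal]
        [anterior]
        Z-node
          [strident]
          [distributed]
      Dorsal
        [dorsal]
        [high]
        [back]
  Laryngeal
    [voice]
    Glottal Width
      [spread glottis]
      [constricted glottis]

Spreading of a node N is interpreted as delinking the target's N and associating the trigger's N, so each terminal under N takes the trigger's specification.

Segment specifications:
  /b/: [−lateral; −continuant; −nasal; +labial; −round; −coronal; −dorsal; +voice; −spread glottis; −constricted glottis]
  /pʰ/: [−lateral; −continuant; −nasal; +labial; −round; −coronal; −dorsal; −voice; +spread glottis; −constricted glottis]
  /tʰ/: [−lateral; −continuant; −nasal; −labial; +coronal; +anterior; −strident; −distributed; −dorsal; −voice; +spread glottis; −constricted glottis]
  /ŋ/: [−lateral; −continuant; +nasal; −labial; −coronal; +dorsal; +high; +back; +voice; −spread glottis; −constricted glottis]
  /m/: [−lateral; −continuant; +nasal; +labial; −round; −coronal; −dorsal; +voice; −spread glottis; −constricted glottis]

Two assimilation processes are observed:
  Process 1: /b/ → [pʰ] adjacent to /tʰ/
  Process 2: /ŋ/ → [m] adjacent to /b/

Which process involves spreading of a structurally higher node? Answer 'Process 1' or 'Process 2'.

Process 1

Process 1 alters [voice], [spread glottis]; the lowest common ancestor is Laryngeal (depth 1 from Root).
Process 2 alters [labial], [round], [dorsal], [high], [back]; the lowest common ancestor is Place (depth 2 from Root).
Laryngeal (depth 1) sits above Place (depth 2), making Process 1 the one with the higher spreading node.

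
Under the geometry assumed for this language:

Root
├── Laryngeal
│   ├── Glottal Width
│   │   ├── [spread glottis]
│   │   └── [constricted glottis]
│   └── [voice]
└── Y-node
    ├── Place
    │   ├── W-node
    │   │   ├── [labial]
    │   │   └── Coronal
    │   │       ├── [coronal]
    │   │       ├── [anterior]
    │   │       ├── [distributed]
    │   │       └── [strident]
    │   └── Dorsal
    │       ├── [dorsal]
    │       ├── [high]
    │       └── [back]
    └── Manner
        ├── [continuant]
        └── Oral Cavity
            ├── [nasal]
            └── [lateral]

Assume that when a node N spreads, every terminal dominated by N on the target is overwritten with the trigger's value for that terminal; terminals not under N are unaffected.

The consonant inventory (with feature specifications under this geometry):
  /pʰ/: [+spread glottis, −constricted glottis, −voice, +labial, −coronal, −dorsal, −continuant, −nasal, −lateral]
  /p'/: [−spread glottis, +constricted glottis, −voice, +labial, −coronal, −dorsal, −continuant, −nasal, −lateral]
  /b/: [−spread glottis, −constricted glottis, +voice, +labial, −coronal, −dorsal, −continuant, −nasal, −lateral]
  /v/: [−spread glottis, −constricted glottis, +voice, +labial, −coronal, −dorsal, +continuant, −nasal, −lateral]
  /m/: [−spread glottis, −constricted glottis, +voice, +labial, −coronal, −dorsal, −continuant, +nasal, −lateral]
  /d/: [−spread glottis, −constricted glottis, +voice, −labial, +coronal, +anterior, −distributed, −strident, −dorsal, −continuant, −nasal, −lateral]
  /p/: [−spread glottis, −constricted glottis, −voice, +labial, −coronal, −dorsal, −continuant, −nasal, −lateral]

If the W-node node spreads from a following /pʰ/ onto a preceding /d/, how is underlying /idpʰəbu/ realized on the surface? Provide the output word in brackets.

Terminals under W-node in this geometry: [labial], [coronal], [anterior], [distributed], [strident].
Spreading W-node from /pʰ/ onto /d/ replaces those values with /pʰ/'s: [+labial], [−coronal]. Features outside W-node ([spread glottis], [constricted glottis], [voice], …) stay as in /d/.
This feature bundle is that of [b], so /idpʰəbu/ surfaces as [ibpʰəbu].

[ibpʰəbu]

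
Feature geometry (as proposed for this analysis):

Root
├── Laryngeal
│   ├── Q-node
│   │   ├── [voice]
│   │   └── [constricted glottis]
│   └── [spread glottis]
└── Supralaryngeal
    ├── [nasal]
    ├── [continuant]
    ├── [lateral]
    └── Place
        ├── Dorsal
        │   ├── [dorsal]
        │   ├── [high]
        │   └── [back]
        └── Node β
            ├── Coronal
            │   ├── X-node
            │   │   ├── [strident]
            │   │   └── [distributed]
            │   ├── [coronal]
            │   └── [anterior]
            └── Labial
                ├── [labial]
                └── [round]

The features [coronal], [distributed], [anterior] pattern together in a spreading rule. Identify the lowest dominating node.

Coronal

[coronal] is immediately dominated by Coronal.
[distributed] is immediately dominated by X-node.
[anterior] is immediately dominated by Coronal.
The listed terminals split across distinct daughters of Coronal, so Coronal itself is the smallest node containing them all.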